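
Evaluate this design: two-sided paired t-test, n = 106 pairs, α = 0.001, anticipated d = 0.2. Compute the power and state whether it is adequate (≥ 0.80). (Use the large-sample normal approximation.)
Power ≈ 0.11; the study is underpowered (power < 0.80)

Power calculation (paired t-test, normal approximation):
z_β = d · √n - z_{α/2}
z_β = 0.2 · √106 - 3.291
z_β = 0.2 · 10.296 - 3.291
z_β = -1.231

Power = Φ(z_β) = Φ(-1.231) ≈ 0.109

Effect size d = 0.2 is small by Cohen's convention (0.2/0.5/0.8).

Threshold: power ≥ 0.80 is conventionally adequate.
Power ≈ 0.11 → the study is underpowered (power < 0.80).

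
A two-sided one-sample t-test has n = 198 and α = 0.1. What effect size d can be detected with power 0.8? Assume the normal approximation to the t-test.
d ≈ 0.18

Minimum detectable effect (one-sample t-test, normal approximation):
d = (z_{α/2} + z_β) / √n
d = (1.645 + 0.842) / √198
d = 2.486 / 14.071
d ≈ 0.18

By Cohen's convention (0.2 small / 0.5 medium / 0.8 large): very small effect.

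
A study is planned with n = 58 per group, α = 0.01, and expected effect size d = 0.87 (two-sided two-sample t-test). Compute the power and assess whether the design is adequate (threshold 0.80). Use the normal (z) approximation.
Power ≈ 0.98; the study is adequately powered (power ≥ 0.80)

Power calculation (two-sample t-test, normal approximation):
z_β = d · √(n/2) - z_{α/2}
z_β = 0.87 · √(58/2) - 2.576
z_β = 0.87 · 5.385 - 2.576
z_β = 2.109

Power = Φ(z_β) = Φ(2.109) ≈ 0.983

Effect size d = 0.87 is large by Cohen's convention (0.2/0.5/0.8).

Threshold: power ≥ 0.80 is conventionally adequate.
Power ≈ 0.98 → the study is adequately powered (power ≥ 0.80).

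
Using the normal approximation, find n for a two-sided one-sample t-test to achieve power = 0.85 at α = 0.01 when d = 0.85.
n = 19

Sample size formula (one-sample t-test, normal approximation):
n = ((z_{α/2} + z_β) / d)²

z_{α/2} = 2.576 (for α = 0.01, two-sided)
z_β = 1.036 (for power = 0.85)
d = 0.85

n = ((2.576 + 1.036) / 0.85)²
n = (4.249)²
n ≈ 18.05
Round up to the next whole number: n = 19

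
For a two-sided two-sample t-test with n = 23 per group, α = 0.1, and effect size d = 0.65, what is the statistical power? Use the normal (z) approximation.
Power ≈ 0.71

Power calculation (two-sample t-test, normal approximation):
z_β = d · √(n/2) - z_{α/2}
z_β = 0.65 · √(23/2) - 1.645
z_β = 0.65 · 3.391 - 1.645
z_β = 0.559

Power = Φ(z_β) = Φ(0.559) ≈ 0.712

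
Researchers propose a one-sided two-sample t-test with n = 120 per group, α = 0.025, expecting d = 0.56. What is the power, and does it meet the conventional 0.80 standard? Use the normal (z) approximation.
Power ≈ 0.99; the study is adequately powered (power ≥ 0.80)

Power calculation (two-sample t-test, normal approximation):
z_β = d · √(n/2) - z_α
z_β = 0.56 · √(120/2) - 1.960
z_β = 0.56 · 7.746 - 1.960
z_β = 2.378

Power = Φ(z_β) = Φ(2.378) ≈ 0.991

Effect size d = 0.56 is medium by Cohen's convention (0.2/0.5/0.8).

Threshold: power ≥ 0.80 is conventionally adequate.
Power ≈ 0.99 → the study is adequately powered (power ≥ 0.80).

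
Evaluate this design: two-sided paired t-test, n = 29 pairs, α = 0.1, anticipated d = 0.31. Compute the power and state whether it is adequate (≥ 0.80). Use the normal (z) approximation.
Power ≈ 0.51; the study is underpowered (power < 0.80)

Power calculation (paired t-test, normal approximation):
z_β = d · √n - z_{α/2}
z_β = 0.31 · √29 - 1.645
z_β = 0.31 · 5.385 - 1.645
z_β = 0.025

Power = Φ(z_β) = Φ(0.025) ≈ 0.510

Effect size d = 0.31 is small by Cohen's convention (0.2/0.5/0.8).

Threshold: power ≥ 0.80 is conventionally adequate.
Power ≈ 0.51 → the study is underpowered (power < 0.80).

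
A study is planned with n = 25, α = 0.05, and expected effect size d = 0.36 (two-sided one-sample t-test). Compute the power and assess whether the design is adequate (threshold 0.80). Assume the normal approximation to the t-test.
Power ≈ 0.44; the study is underpowered (power < 0.80)

Power calculation (one-sample t-test, normal approximation):
z_β = d · √n - z_{α/2}
z_β = 0.36 · √25 - 1.960
z_β = 0.36 · 5.000 - 1.960
z_β = -0.160

Power = Φ(z_β) = Φ(-0.160) ≈ 0.436

Effect size d = 0.36 is small by Cohen's convention (0.2/0.5/0.8).

Threshold: power ≥ 0.80 is conventionally adequate.
Power ≈ 0.44 → the study is underpowered (power < 0.80).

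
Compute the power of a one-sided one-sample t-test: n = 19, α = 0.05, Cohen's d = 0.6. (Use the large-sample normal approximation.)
Power ≈ 0.83

Power calculation (one-sample t-test, normal approximation):
z_β = d · √n - z_α
z_β = 0.6 · √19 - 1.645
z_β = 0.6 · 4.359 - 1.645
z_β = 0.970

Power = Φ(z_β) = Φ(0.970) ≈ 0.834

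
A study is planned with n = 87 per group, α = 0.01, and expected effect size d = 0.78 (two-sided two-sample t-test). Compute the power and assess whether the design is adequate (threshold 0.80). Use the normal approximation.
Power ≈ 0.99; the study is adequately powered (power ≥ 0.80)

Power calculation (two-sample t-test, normal approximation):
z_β = d · √(n/2) - z_{α/2}
z_β = 0.78 · √(87/2) - 2.576
z_β = 0.78 · 6.595 - 2.576
z_β = 2.569

Power = Φ(z_β) = Φ(2.569) ≈ 0.995

Effect size d = 0.78 is medium by Cohen's convention (0.2/0.5/0.8).

Threshold: power ≥ 0.80 is conventionally adequate.
Power ≈ 0.99 → the study is adequately powered (power ≥ 0.80).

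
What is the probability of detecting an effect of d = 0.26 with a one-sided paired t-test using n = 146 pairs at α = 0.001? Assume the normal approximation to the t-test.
Power ≈ 0.52

Power calculation (paired t-test, normal approximation):
z_β = d · √n - z_α
z_β = 0.26 · √146 - 3.090
z_β = 0.26 · 12.083 - 3.090
z_β = 0.051

Power = Φ(z_β) = Φ(0.051) ≈ 0.520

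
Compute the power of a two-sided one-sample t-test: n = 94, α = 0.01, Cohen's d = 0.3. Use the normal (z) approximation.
Power ≈ 0.63

Power calculation (one-sample t-test, normal approximation):
z_β = d · √n - z_{α/2}
z_β = 0.3 · √94 - 2.576
z_β = 0.3 · 9.695 - 2.576
z_β = 0.333

Power = Φ(z_β) = Φ(0.333) ≈ 0.630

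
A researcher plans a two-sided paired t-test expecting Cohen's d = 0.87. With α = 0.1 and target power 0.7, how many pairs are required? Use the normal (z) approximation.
n = 7 pairs

Sample size formula (paired t-test, normal approximation):
n = ((z_{α/2} + z_β) / d)²

z_{α/2} = 1.645 (for α = 0.1, two-sided)
z_β = 0.524 (for power = 0.7)
d = 0.87

n = ((1.645 + 0.524) / 0.87)²
n = (2.493)²
n ≈ 6.22
Round up to the next whole number: n = 7 pairs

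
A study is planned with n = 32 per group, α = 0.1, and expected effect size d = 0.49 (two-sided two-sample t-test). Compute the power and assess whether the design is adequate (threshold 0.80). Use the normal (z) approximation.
Power ≈ 0.62; the study is underpowered (power < 0.80)

Power calculation (two-sample t-test, normal approximation):
z_β = d · √(n/2) - z_{α/2}
z_β = 0.49 · √(32/2) - 1.645
z_β = 0.49 · 4.000 - 1.645
z_β = 0.315

Power = Φ(z_β) = Φ(0.315) ≈ 0.624

Effect size d = 0.49 is small by Cohen's convention (0.2/0.5/0.8).

Threshold: power ≥ 0.80 is conventionally adequate.
Power ≈ 0.62 → the study is underpowered (power < 0.80).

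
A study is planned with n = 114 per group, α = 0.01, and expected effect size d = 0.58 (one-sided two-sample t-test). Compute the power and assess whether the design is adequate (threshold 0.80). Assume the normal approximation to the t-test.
Power ≈ 0.98; the study is adequately powered (power ≥ 0.80)

Power calculation (two-sample t-test, normal approximation):
z_β = d · √(n/2) - z_α
z_β = 0.58 · √(114/2) - 2.326
z_β = 0.58 · 7.550 - 2.326
z_β = 2.053

Power = Φ(z_β) = Φ(2.053) ≈ 0.980

Effect size d = 0.58 is medium by Cohen's convention (0.2/0.5/0.8).

Threshold: power ≥ 0.80 is conventionally adequate.
Power ≈ 0.98 → the study is adequately powered (power ≥ 0.80).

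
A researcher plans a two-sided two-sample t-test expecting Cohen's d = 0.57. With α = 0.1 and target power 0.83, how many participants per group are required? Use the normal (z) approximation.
n = 42 per group

Sample size formula (two-sample t-test, normal approximation):
n = 2 · ((z_{α/2} + z_β) / d)²

z_{α/2} = 1.645 (for α = 0.1, two-sided)
z_β = 0.954 (for power = 0.83)
d = 0.57

n = 2 · ((1.645 + 0.954) / 0.57)²
n = 2 · (4.560)²
n ≈ 41.59
Round up to the next whole number: n = 42 per group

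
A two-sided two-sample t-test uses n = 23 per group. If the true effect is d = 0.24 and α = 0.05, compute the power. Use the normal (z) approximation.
Power ≈ 0.13

Power calculation (two-sample t-test, normal approximation):
z_β = d · √(n/2) - z_{α/2}
z_β = 0.24 · √(23/2) - 1.960
z_β = 0.24 · 3.391 - 1.960
z_β = -1.146

Power = Φ(z_β) = Φ(-1.146) ≈ 0.126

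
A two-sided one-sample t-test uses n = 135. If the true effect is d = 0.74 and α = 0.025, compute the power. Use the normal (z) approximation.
Power ≈ 1.00

Power calculation (one-sample t-test, normal approximation):
z_β = d · √n - z_{α/2}
z_β = 0.74 · √135 - 2.241
z_β = 0.74 · 11.619 - 2.241
z_β = 6.357

Power = Φ(z_β) = Φ(6.357) ≈ 1.000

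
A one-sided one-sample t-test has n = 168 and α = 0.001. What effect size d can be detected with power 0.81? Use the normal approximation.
d ≈ 0.31

Minimum detectable effect (one-sample t-test, normal approximation):
d = (z_α + z_β) / √n
d = (3.090 + 0.878) / √168
d = 3.968 / 12.961
d ≈ 0.31

By Cohen's convention (0.2 small / 0.5 medium / 0.8 large): small effect.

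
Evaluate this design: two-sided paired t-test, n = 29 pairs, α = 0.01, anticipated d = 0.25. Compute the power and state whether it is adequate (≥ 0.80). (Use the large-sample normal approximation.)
Power ≈ 0.11; the study is underpowered (power < 0.80)

Power calculation (paired t-test, normal approximation):
z_β = d · √n - z_{α/2}
z_β = 0.25 · √29 - 2.576
z_β = 0.25 · 5.385 - 2.576
z_β = -1.230

Power = Φ(z_β) = Φ(-1.230) ≈ 0.109

Effect size d = 0.25 is small by Cohen's convention (0.2/0.5/0.8).

Threshold: power ≥ 0.80 is conventionally adequate.
Power ≈ 0.11 → the study is underpowered (power < 0.80).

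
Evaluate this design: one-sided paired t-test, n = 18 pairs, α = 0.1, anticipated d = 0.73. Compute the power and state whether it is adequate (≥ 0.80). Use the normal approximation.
Power ≈ 0.97; the study is adequately powered (power ≥ 0.80)

Power calculation (paired t-test, normal approximation):
z_β = d · √n - z_α
z_β = 0.73 · √18 - 1.282
z_β = 0.73 · 4.243 - 1.282
z_β = 1.816

Power = Φ(z_β) = Φ(1.816) ≈ 0.965

Effect size d = 0.73 is medium by Cohen's convention (0.2/0.5/0.8).

Threshold: power ≥ 0.80 is conventionally adequate.
Power ≈ 0.97 → the study is adequately powered (power ≥ 0.80).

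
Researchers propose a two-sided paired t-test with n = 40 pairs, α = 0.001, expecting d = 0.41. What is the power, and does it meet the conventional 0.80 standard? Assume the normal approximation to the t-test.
Power ≈ 0.24; the study is underpowered (power < 0.80)

Power calculation (paired t-test, normal approximation):
z_β = d · √n - z_{α/2}
z_β = 0.41 · √40 - 3.291
z_β = 0.41 · 6.325 - 3.291
z_β = -0.697

Power = Φ(z_β) = Φ(-0.697) ≈ 0.243

Effect size d = 0.41 is small by Cohen's convention (0.2/0.5/0.8).

Threshold: power ≥ 0.80 is conventionally adequate.
Power ≈ 0.24 → the study is underpowered (power < 0.80).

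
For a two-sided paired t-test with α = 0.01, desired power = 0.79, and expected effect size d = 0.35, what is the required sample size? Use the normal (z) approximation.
n = 94 pairs

Sample size formula (paired t-test, normal approximation):
n = ((z_{α/2} + z_β) / d)²

z_{α/2} = 2.576 (for α = 0.01, two-sided)
z_β = 0.806 (for power = 0.79)
d = 0.35

n = ((2.576 + 0.806) / 0.35)²
n = (9.663)²
n ≈ 93.37
Round up to the next whole number: n = 94 pairs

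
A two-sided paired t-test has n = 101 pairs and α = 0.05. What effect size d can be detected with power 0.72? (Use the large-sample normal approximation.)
d ≈ 0.25

Minimum detectable effect (paired t-test, normal approximation):
d = (z_{α/2} + z_β) / √n
d = (1.960 + 0.583) / √101
d = 2.543 / 10.050
d ≈ 0.25

By Cohen's convention (0.2 small / 0.5 medium / 0.8 large): small effect.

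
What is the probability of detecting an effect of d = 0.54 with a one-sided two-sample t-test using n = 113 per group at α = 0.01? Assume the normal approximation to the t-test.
Power ≈ 0.96

Power calculation (two-sample t-test, normal approximation):
z_β = d · √(n/2) - z_α
z_β = 0.54 · √(113/2) - 2.326
z_β = 0.54 · 7.517 - 2.326
z_β = 1.733

Power = Φ(z_β) = Φ(1.733) ≈ 0.958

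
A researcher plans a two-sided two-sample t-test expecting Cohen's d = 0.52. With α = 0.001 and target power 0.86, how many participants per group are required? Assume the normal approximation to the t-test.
n = 142 per group

Sample size formula (two-sample t-test, normal approximation):
n = 2 · ((z_{α/2} + z_β) / d)²

z_{α/2} = 3.291 (for α = 0.001, two-sided)
z_β = 1.080 (for power = 0.86)
d = 0.52

n = 2 · ((3.291 + 1.080) / 0.52)²
n = 2 · (8.406)²
n ≈ 141.32
Round up to the next whole number: n = 142 per group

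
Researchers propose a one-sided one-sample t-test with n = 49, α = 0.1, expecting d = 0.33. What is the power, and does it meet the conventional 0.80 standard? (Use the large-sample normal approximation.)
Power ≈ 0.85; the study is adequately powered (power ≥ 0.80)

Power calculation (one-sample t-test, normal approximation):
z_β = d · √n - z_α
z_β = 0.33 · √49 - 1.282
z_β = 0.33 · 7.000 - 1.282
z_β = 1.028

Power = Φ(z_β) = Φ(1.028) ≈ 0.848

Effect size d = 0.33 is small by Cohen's convention (0.2/0.5/0.8).

Threshold: power ≥ 0.80 is conventionally adequate.
Power ≈ 0.85 → the study is adequately powered (power ≥ 0.80).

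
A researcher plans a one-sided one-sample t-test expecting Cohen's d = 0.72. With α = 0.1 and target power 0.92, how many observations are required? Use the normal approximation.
n = 14

Sample size formula (one-sample t-test, normal approximation):
n = ((z_α + z_β) / d)²

z_α = 1.282 (for α = 0.1, one-sided)
z_β = 1.405 (for power = 0.92)
d = 0.72

n = ((1.282 + 1.405) / 0.72)²
n = (3.732)²
n ≈ 13.93
Round up to the next whole number: n = 14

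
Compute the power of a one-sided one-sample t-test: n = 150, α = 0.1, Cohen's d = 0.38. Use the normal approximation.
Power ≈ 1.00

Power calculation (one-sample t-test, normal approximation):
z_β = d · √n - z_α
z_β = 0.38 · √150 - 1.282
z_β = 0.38 · 12.247 - 1.282
z_β = 3.372

Power = Φ(z_β) = Φ(3.372) ≈ 1.000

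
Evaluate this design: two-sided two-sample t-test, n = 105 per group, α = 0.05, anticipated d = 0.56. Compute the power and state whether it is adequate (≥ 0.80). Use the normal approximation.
Power ≈ 0.98; the study is adequately powered (power ≥ 0.80)

Power calculation (two-sample t-test, normal approximation):
z_β = d · √(n/2) - z_{α/2}
z_β = 0.56 · √(105/2) - 1.960
z_β = 0.56 · 7.246 - 1.960
z_β = 2.098

Power = Φ(z_β) = Φ(2.098) ≈ 0.982

Effect size d = 0.56 is medium by Cohen's convention (0.2/0.5/0.8).

Threshold: power ≥ 0.80 is conventionally adequate.
Power ≈ 0.98 → the study is adequately powered (power ≥ 0.80).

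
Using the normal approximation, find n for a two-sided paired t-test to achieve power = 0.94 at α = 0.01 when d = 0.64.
n = 42 pairs

Sample size formula (paired t-test, normal approximation):
n = ((z_{α/2} + z_β) / d)²

z_{α/2} = 2.576 (for α = 0.01, two-sided)
z_β = 1.555 (for power = 0.94)
d = 0.64

n = ((2.576 + 1.555) / 0.64)²
n = (6.455)²
n ≈ 41.67
Round up to the next whole number: n = 42 pairs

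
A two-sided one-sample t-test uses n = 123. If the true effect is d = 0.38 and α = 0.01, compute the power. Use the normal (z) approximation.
Power ≈ 0.95

Power calculation (one-sample t-test, normal approximation):
z_β = d · √n - z_{α/2}
z_β = 0.38 · √123 - 2.576
z_β = 0.38 · 11.091 - 2.576
z_β = 1.639

Power = Φ(z_β) = Φ(1.639) ≈ 0.949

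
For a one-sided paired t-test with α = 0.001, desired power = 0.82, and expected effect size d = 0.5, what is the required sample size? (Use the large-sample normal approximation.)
n = 65 pairs

Sample size formula (paired t-test, normal approximation):
n = ((z_α + z_β) / d)²

z_α = 3.090 (for α = 0.001, one-sided)
z_β = 0.915 (for power = 0.82)
d = 0.5

n = ((3.090 + 0.915) / 0.5)²
n = (8.010)²
n ≈ 64.16
Round up to the next whole number: n = 65 pairs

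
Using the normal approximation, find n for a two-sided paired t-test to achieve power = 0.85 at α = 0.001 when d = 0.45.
n = 93 pairs

Sample size formula (paired t-test, normal approximation):
n = ((z_{α/2} + z_β) / d)²

z_{α/2} = 3.291 (for α = 0.001, two-sided)
z_β = 1.036 (for power = 0.85)
d = 0.45

n = ((3.291 + 1.036) / 0.45)²
n = (9.616)²
n ≈ 92.47
Round up to the next whole number: n = 93 pairs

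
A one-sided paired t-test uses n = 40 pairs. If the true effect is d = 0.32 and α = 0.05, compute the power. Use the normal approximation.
Power ≈ 0.65

Power calculation (paired t-test, normal approximation):
z_β = d · √n - z_α
z_β = 0.32 · √40 - 1.645
z_β = 0.32 · 6.325 - 1.645
z_β = 0.379

Power = Φ(z_β) = Φ(0.379) ≈ 0.648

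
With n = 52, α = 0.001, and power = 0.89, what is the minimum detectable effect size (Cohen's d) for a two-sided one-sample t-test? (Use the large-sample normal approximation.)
d ≈ 0.63

Minimum detectable effect (one-sample t-test, normal approximation):
d = (z_{α/2} + z_β) / √n
d = (3.291 + 1.227) / √52
d = 4.517 / 7.211
d ≈ 0.63

By Cohen's convention (0.2 small / 0.5 medium / 0.8 large): medium effect.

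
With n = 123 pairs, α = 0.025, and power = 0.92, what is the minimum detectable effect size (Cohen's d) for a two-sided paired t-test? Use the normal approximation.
d ≈ 0.33

Minimum detectable effect (paired t-test, normal approximation):
d = (z_{α/2} + z_β) / √n
d = (2.241 + 1.405) / √123
d = 3.646 / 11.091
d ≈ 0.33

By Cohen's convention (0.2 small / 0.5 medium / 0.8 large): small effect.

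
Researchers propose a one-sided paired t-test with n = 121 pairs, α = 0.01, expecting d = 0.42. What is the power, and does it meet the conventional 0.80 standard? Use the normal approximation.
Power ≈ 0.99; the study is adequately powered (power ≥ 0.80)

Power calculation (paired t-test, normal approximation):
z_β = d · √n - z_α
z_β = 0.42 · √121 - 2.326
z_β = 0.42 · 11.000 - 2.326
z_β = 2.294

Power = Φ(z_β) = Φ(2.294) ≈ 0.989

Effect size d = 0.42 is small by Cohen's convention (0.2/0.5/0.8).

Threshold: power ≥ 0.80 is conventionally adequate.
Power ≈ 0.99 → the study is adequately powered (power ≥ 0.80).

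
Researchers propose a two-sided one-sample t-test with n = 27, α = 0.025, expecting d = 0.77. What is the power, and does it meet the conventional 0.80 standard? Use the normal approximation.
Power ≈ 0.96; the study is adequately powered (power ≥ 0.80)

Power calculation (one-sample t-test, normal approximation):
z_β = d · √n - z_{α/2}
z_β = 0.77 · √27 - 2.241
z_β = 0.77 · 5.196 - 2.241
z_β = 1.760

Power = Φ(z_β) = Φ(1.760) ≈ 0.961

Effect size d = 0.77 is medium by Cohen's convention (0.2/0.5/0.8).

Threshold: power ≥ 0.80 is conventionally adequate.
Power ≈ 0.96 → the study is adequately powered (power ≥ 0.80).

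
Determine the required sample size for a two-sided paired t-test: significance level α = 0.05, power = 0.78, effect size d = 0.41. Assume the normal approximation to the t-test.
n = 45 pairs

Sample size formula (paired t-test, normal approximation):
n = ((z_{α/2} + z_β) / d)²

z_{α/2} = 1.960 (for α = 0.05, two-sided)
z_β = 0.772 (for power = 0.78)
d = 0.41

n = ((1.960 + 0.772) / 0.41)²
n = (6.663)²
n ≈ 44.40
Round up to the next whole number: n = 45 pairs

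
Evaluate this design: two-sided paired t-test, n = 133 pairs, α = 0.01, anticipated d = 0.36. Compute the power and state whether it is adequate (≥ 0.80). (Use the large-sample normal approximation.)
Power ≈ 0.94; the study is adequately powered (power ≥ 0.80)

Power calculation (paired t-test, normal approximation):
z_β = d · √n - z_{α/2}
z_β = 0.36 · √133 - 2.576
z_β = 0.36 · 11.533 - 2.576
z_β = 1.576

Power = Φ(z_β) = Φ(1.576) ≈ 0.942

Effect size d = 0.36 is small by Cohen's convention (0.2/0.5/0.8).

Threshold: power ≥ 0.80 is conventionally adequate.
Power ≈ 0.94 → the study is adequately powered (power ≥ 0.80).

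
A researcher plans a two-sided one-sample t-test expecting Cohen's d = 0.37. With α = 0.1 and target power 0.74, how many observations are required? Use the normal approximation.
n = 39

Sample size formula (one-sample t-test, normal approximation):
n = ((z_{α/2} + z_β) / d)²

z_{α/2} = 1.645 (for α = 0.1, two-sided)
z_β = 0.643 (for power = 0.74)
d = 0.37

n = ((1.645 + 0.643) / 0.37)²
n = (6.184)²
n ≈ 38.24
Round up to the next whole number: n = 39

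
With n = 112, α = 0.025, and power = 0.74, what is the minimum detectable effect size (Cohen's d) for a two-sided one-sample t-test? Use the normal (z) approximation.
d ≈ 0.27

Minimum detectable effect (one-sample t-test, normal approximation):
d = (z_{α/2} + z_β) / √n
d = (2.241 + 0.643) / √112
d = 2.885 / 10.583
d ≈ 0.27

By Cohen's convention (0.2 small / 0.5 medium / 0.8 large): small effect.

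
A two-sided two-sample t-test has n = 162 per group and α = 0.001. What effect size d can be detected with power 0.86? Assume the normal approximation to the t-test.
d ≈ 0.49

Minimum detectable effect (two-sample t-test, normal approximation):
d = (z_{α/2} + z_β) / √(n/2)
d = (3.291 + 1.080) / √(162/2)
d = 4.371 / 9.000
d ≈ 0.49

By Cohen's convention (0.2 small / 0.5 medium / 0.8 large): small effect.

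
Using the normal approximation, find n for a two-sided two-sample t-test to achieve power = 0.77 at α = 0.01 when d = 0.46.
n = 104 per group

Sample size formula (two-sample t-test, normal approximation):
n = 2 · ((z_{α/2} + z_β) / d)²

z_{α/2} = 2.576 (for α = 0.01, two-sided)
z_β = 0.739 (for power = 0.77)
d = 0.46

n = 2 · ((2.576 + 0.739) / 0.46)²
n = 2 · (7.207)²
n ≈ 103.88
Round up to the next whole number: n = 104 per group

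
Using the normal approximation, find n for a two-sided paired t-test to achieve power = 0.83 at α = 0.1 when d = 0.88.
n = 9 pairs

Sample size formula (paired t-test, normal approximation):
n = ((z_{α/2} + z_β) / d)²

z_{α/2} = 1.645 (for α = 0.1, two-sided)
z_β = 0.954 (for power = 0.83)
d = 0.88

n = ((1.645 + 0.954) / 0.88)²
n = (2.953)²
n ≈ 8.72
Round up to the next whole number: n = 9 pairs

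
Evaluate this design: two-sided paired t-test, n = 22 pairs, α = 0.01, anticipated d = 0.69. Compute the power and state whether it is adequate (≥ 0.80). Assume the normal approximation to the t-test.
Power ≈ 0.75; the study is underpowered (power < 0.80)

Power calculation (paired t-test, normal approximation):
z_β = d · √n - z_{α/2}
z_β = 0.69 · √22 - 2.576
z_β = 0.69 · 4.690 - 2.576
z_β = 0.661

Power = Φ(z_β) = Φ(0.661) ≈ 0.746

Effect size d = 0.69 is medium by Cohen's convention (0.2/0.5/0.8).

Threshold: power ≥ 0.80 is conventionally adequate.
Power ≈ 0.75 → the study is underpowered (power < 0.80).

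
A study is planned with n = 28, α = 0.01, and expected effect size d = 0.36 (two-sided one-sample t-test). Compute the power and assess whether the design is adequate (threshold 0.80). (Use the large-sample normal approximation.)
Power ≈ 0.25; the study is underpowered (power < 0.80)

Power calculation (one-sample t-test, normal approximation):
z_β = d · √n - z_{α/2}
z_β = 0.36 · √28 - 2.576
z_β = 0.36 · 5.292 - 2.576
z_β = -0.671

Power = Φ(z_β) = Φ(-0.671) ≈ 0.251

Effect size d = 0.36 is small by Cohen's convention (0.2/0.5/0.8).

Threshold: power ≥ 0.80 is conventionally adequate.
Power ≈ 0.25 → the study is underpowered (power < 0.80).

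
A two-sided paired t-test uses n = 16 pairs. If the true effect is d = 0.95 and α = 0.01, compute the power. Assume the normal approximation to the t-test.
Power ≈ 0.89

Power calculation (paired t-test, normal approximation):
z_β = d · √n - z_{α/2}
z_β = 0.95 · √16 - 2.576
z_β = 0.95 · 4.000 - 2.576
z_β = 1.224

Power = Φ(z_β) = Φ(1.224) ≈ 0.890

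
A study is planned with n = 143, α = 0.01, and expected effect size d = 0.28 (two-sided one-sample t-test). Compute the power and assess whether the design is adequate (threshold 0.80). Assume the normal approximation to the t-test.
Power ≈ 0.78; the study is underpowered (power < 0.80)

Power calculation (one-sample t-test, normal approximation):
z_β = d · √n - z_{α/2}
z_β = 0.28 · √143 - 2.576
z_β = 0.28 · 11.958 - 2.576
z_β = 0.772

Power = Φ(z_β) = Φ(0.772) ≈ 0.780

Effect size d = 0.28 is small by Cohen's convention (0.2/0.5/0.8).

Threshold: power ≥ 0.80 is conventionally adequate.
Power ≈ 0.78 → the study is underpowered (power < 0.80).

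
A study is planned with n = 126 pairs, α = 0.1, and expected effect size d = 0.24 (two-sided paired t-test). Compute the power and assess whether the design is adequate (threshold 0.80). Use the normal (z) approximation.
Power ≈ 0.85; the study is adequately powered (power ≥ 0.80)

Power calculation (paired t-test, normal approximation):
z_β = d · √n - z_{α/2}
z_β = 0.24 · √126 - 1.645
z_β = 0.24 · 11.225 - 1.645
z_β = 1.049

Power = Φ(z_β) = Φ(1.049) ≈ 0.853

Effect size d = 0.24 is small by Cohen's convention (0.2/0.5/0.8).

Threshold: power ≥ 0.80 is conventionally adequate.
Power ≈ 0.85 → the study is adequately powered (power ≥ 0.80).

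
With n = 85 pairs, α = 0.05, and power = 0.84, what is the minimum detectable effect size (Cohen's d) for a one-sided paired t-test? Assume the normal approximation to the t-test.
d ≈ 0.29

Minimum detectable effect (paired t-test, normal approximation):
d = (z_α + z_β) / √n
d = (1.645 + 0.994) / √85
d = 2.639 / 9.220
d ≈ 0.29

By Cohen's convention (0.2 small / 0.5 medium / 0.8 large): small effect.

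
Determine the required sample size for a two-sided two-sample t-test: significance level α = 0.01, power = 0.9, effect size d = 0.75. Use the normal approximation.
n = 53 per group

Sample size formula (two-sample t-test, normal approximation):
n = 2 · ((z_{α/2} + z_β) / d)²

z_{α/2} = 2.576 (for α = 0.01, two-sided)
z_β = 1.282 (for power = 0.9)
d = 0.75

n = 2 · ((2.576 + 1.282) / 0.75)²
n = 2 · (5.144)²
n ≈ 52.92
Round up to the next whole number: n = 53 per group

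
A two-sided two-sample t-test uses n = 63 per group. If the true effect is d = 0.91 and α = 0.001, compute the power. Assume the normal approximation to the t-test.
Power ≈ 0.97

Power calculation (two-sample t-test, normal approximation):
z_β = d · √(n/2) - z_{α/2}
z_β = 0.91 · √(63/2) - 3.291
z_β = 0.91 · 5.612 - 3.291
z_β = 1.817

Power = Φ(z_β) = Φ(1.817) ≈ 0.965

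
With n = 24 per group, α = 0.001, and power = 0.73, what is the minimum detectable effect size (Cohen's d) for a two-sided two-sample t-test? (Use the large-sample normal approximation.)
d ≈ 1.13

Minimum detectable effect (two-sample t-test, normal approximation):
d = (z_{α/2} + z_β) / √(n/2)
d = (3.291 + 0.613) / √(24/2)
d = 3.903 / 3.464
d ≈ 1.13

By Cohen's convention (0.2 small / 0.5 medium / 0.8 large): large effect.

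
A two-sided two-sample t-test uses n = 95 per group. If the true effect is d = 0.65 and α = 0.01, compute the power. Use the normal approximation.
Power ≈ 0.97

Power calculation (two-sample t-test, normal approximation):
z_β = d · √(n/2) - z_{α/2}
z_β = 0.65 · √(95/2) - 2.576
z_β = 0.65 · 6.892 - 2.576
z_β = 1.904

Power = Φ(z_β) = Φ(1.904) ≈ 0.972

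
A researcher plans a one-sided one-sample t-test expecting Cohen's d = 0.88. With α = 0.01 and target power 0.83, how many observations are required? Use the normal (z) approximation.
n = 14

Sample size formula (one-sample t-test, normal approximation):
n = ((z_α + z_β) / d)²

z_α = 2.326 (for α = 0.01, one-sided)
z_β = 0.954 (for power = 0.83)
d = 0.88

n = ((2.326 + 0.954) / 0.88)²
n = (3.727)²
n ≈ 13.89
Round up to the next whole number: n = 14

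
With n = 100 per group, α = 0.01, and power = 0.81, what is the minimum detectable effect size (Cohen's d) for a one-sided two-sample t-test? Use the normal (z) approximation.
d ≈ 0.45

Minimum detectable effect (two-sample t-test, normal approximation):
d = (z_α + z_β) / √(n/2)
d = (2.326 + 0.878) / √(100/2)
d = 3.204 / 7.071
d ≈ 0.45

By Cohen's convention (0.2 small / 0.5 medium / 0.8 large): small effect.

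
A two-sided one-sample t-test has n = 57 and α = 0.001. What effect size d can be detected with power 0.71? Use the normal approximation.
d ≈ 0.51

Minimum detectable effect (one-sample t-test, normal approximation):
d = (z_{α/2} + z_β) / √n
d = (3.291 + 0.553) / √57
d = 3.844 / 7.550
d ≈ 0.51

By Cohen's convention (0.2 small / 0.5 medium / 0.8 large): medium effect.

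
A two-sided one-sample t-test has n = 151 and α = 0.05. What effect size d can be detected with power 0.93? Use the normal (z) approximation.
d ≈ 0.28

Minimum detectable effect (one-sample t-test, normal approximation):
d = (z_{α/2} + z_β) / √n
d = (1.960 + 1.476) / √151
d = 3.436 / 12.288
d ≈ 0.28

By Cohen's convention (0.2 small / 0.5 medium / 0.8 large): small effect.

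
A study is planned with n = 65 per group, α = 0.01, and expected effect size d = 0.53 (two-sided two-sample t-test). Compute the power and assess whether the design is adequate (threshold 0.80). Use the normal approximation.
Power ≈ 0.67; the study is underpowered (power < 0.80)

Power calculation (two-sample t-test, normal approximation):
z_β = d · √(n/2) - z_{α/2}
z_β = 0.53 · √(65/2) - 2.576
z_β = 0.53 · 5.701 - 2.576
z_β = 0.446

Power = Φ(z_β) = Φ(0.446) ≈ 0.672

Effect size d = 0.53 is medium by Cohen's convention (0.2/0.5/0.8).

Threshold: power ≥ 0.80 is conventionally adequate.
Power ≈ 0.67 → the study is underpowered (power < 0.80).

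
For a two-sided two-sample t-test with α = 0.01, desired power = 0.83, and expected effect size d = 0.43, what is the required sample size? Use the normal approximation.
n = 135 per group

Sample size formula (two-sample t-test, normal approximation):
n = 2 · ((z_{α/2} + z_β) / d)²

z_{α/2} = 2.576 (for α = 0.01, two-sided)
z_β = 0.954 (for power = 0.83)
d = 0.43

n = 2 · ((2.576 + 0.954) / 0.43)²
n = 2 · (8.209)²
n ≈ 134.78
Round up to the next whole number: n = 135 per group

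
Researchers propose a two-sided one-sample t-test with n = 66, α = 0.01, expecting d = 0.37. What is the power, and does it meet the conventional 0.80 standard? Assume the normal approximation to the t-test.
Power ≈ 0.67; the study is underpowered (power < 0.80)

Power calculation (one-sample t-test, normal approximation):
z_β = d · √n - z_{α/2}
z_β = 0.37 · √66 - 2.576
z_β = 0.37 · 8.124 - 2.576
z_β = 0.430

Power = Φ(z_β) = Φ(0.430) ≈ 0.666

Effect size d = 0.37 is small by Cohen's convention (0.2/0.5/0.8).

Threshold: power ≥ 0.80 is conventionally adequate.
Power ≈ 0.67 → the study is underpowered (power < 0.80).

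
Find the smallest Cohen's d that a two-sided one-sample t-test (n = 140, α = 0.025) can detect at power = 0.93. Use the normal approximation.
d ≈ 0.31

Minimum detectable effect (one-sample t-test, normal approximation):
d = (z_{α/2} + z_β) / √n
d = (2.241 + 1.476) / √140
d = 3.717 / 11.832
d ≈ 0.31

By Cohen's convention (0.2 small / 0.5 medium / 0.8 large): small effect.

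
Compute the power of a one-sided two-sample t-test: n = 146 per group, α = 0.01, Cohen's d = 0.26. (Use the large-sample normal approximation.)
Power ≈ 0.46

Power calculation (two-sample t-test, normal approximation):
z_β = d · √(n/2) - z_α
z_β = 0.26 · √(146/2) - 2.326
z_β = 0.26 · 8.544 - 2.326
z_β = -0.105

Power = Φ(z_β) = Φ(-0.105) ≈ 0.458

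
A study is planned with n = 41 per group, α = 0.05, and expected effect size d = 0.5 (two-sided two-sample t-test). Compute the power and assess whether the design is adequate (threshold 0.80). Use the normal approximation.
Power ≈ 0.62; the study is underpowered (power < 0.80)

Power calculation (two-sample t-test, normal approximation):
z_β = d · √(n/2) - z_{α/2}
z_β = 0.5 · √(41/2) - 1.960
z_β = 0.5 · 4.528 - 1.960
z_β = 0.304

Power = Φ(z_β) = Φ(0.304) ≈ 0.619

Effect size d = 0.5 is medium by Cohen's convention (0.2/0.5/0.8).

Threshold: power ≥ 0.80 is conventionally adequate.
Power ≈ 0.62 → the study is underpowered (power < 0.80).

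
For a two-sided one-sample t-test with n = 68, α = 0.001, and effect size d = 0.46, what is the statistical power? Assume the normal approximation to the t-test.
Power ≈ 0.69

Power calculation (one-sample t-test, normal approximation):
z_β = d · √n - z_{α/2}
z_β = 0.46 · √68 - 3.291
z_β = 0.46 · 8.246 - 3.291
z_β = 0.503

Power = Φ(z_β) = Φ(0.503) ≈ 0.692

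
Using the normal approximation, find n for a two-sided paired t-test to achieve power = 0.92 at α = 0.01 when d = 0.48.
n = 69 pairs

Sample size formula (paired t-test, normal approximation):
n = ((z_{α/2} + z_β) / d)²

z_{α/2} = 2.576 (for α = 0.01, two-sided)
z_β = 1.405 (for power = 0.92)
d = 0.48

n = ((2.576 + 1.405) / 0.48)²
n = (8.294)²
n ≈ 68.79
Round up to the next whole number: n = 69 pairs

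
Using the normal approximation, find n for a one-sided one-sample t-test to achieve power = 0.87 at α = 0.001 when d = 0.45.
n = 88

Sample size formula (one-sample t-test, normal approximation):
n = ((z_α + z_β) / d)²

z_α = 3.090 (for α = 0.001, one-sided)
z_β = 1.126 (for power = 0.87)
d = 0.45

n = ((3.090 + 1.126) / 0.45)²
n = (9.369)²
n ≈ 87.78
Round up to the next whole number: n = 88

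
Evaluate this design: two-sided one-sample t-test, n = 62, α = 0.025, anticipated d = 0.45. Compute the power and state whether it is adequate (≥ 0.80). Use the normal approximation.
Power ≈ 0.90; the study is adequately powered (power ≥ 0.80)

Power calculation (one-sample t-test, normal approximation):
z_β = d · √n - z_{α/2}
z_β = 0.45 · √62 - 2.241
z_β = 0.45 · 7.874 - 2.241
z_β = 1.302

Power = Φ(z_β) = Φ(1.302) ≈ 0.904

Effect size d = 0.45 is small by Cohen's convention (0.2/0.5/0.8).

Threshold: power ≥ 0.80 is conventionally adequate.
Power ≈ 0.90 → the study is adequately powered (power ≥ 0.80).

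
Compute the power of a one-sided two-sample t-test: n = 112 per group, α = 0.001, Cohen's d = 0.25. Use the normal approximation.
Power ≈ 0.11

Power calculation (two-sample t-test, normal approximation):
z_β = d · √(n/2) - z_α
z_β = 0.25 · √(112/2) - 3.090
z_β = 0.25 · 7.483 - 3.090
z_β = -1.219

Power = Φ(z_β) = Φ(-1.219) ≈ 0.111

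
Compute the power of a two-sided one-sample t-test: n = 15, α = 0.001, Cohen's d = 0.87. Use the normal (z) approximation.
Power ≈ 0.53

Power calculation (one-sample t-test, normal approximation):
z_β = d · √n - z_{α/2}
z_β = 0.87 · √15 - 3.291
z_β = 0.87 · 3.873 - 3.291
z_β = 0.079

Power = Φ(z_β) = Φ(0.079) ≈ 0.531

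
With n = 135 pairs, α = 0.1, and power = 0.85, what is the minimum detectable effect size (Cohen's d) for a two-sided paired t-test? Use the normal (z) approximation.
d ≈ 0.23

Minimum detectable effect (paired t-test, normal approximation):
d = (z_{α/2} + z_β) / √n
d = (1.645 + 1.036) / √135
d = 2.681 / 11.619
d ≈ 0.23

By Cohen's convention (0.2 small / 0.5 medium / 0.8 large): small effect.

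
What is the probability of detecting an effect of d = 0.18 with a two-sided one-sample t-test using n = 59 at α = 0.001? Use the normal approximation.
Power ≈ 0.03

Power calculation (one-sample t-test, normal approximation):
z_β = d · √n - z_{α/2}
z_β = 0.18 · √59 - 3.291
z_β = 0.18 · 7.681 - 3.291
z_β = -1.908

Power = Φ(z_β) = Φ(-1.908) ≈ 0.028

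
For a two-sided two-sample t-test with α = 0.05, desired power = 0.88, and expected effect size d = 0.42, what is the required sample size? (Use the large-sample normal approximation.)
n = 112 per group

Sample size formula (two-sample t-test, normal approximation):
n = 2 · ((z_{α/2} + z_β) / d)²

z_{α/2} = 1.960 (for α = 0.05, two-sided)
z_β = 1.175 (for power = 0.88)
d = 0.42

n = 2 · ((1.960 + 1.175) / 0.42)²
n = 2 · (7.464)²
n ≈ 111.42
Round up to the next whole number: n = 112 per group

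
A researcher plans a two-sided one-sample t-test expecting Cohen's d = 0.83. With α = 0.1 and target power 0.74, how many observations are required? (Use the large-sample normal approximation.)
n = 8

Sample size formula (one-sample t-test, normal approximation):
n = ((z_{α/2} + z_β) / d)²

z_{α/2} = 1.645 (for α = 0.1, two-sided)
z_β = 0.643 (for power = 0.74)
d = 0.83

n = ((1.645 + 0.643) / 0.83)²
n = (2.757)²
n ≈ 7.60
Round up to the next whole number: n = 8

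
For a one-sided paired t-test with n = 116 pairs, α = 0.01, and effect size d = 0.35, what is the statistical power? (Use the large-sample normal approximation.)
Power ≈ 0.93

Power calculation (paired t-test, normal approximation):
z_β = d · √n - z_α
z_β = 0.35 · √116 - 2.326
z_β = 0.35 · 10.770 - 2.326
z_β = 1.443

Power = Φ(z_β) = Φ(1.443) ≈ 0.926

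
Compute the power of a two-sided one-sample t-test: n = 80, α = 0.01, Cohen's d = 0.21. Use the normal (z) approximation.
Power ≈ 0.24

Power calculation (one-sample t-test, normal approximation):
z_β = d · √n - z_{α/2}
z_β = 0.21 · √80 - 2.576
z_β = 0.21 · 8.944 - 2.576
z_β = -0.698

Power = Φ(z_β) = Φ(-0.698) ≈ 0.243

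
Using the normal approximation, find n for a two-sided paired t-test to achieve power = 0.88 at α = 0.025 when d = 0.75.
n = 21 pairs

Sample size formula (paired t-test, normal approximation):
n = ((z_{α/2} + z_β) / d)²

z_{α/2} = 2.241 (for α = 0.025, two-sided)
z_β = 1.175 (for power = 0.88)
d = 0.75

n = ((2.241 + 1.175) / 0.75)²
n = (4.555)²
n ≈ 20.75
Round up to the next whole number: n = 21 pairs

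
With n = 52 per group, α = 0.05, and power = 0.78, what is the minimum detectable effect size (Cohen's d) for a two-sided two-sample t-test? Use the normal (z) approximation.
d ≈ 0.54

Minimum detectable effect (two-sample t-test, normal approximation):
d = (z_{α/2} + z_β) / √(n/2)
d = (1.960 + 0.772) / √(52/2)
d = 2.732 / 5.099
d ≈ 0.54

By Cohen's convention (0.2 small / 0.5 medium / 0.8 large): medium effect.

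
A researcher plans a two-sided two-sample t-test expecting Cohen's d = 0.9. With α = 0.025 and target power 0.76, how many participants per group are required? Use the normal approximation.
n = 22 per group

Sample size formula (two-sample t-test, normal approximation):
n = 2 · ((z_{α/2} + z_β) / d)²

z_{α/2} = 2.241 (for α = 0.025, two-sided)
z_β = 0.706 (for power = 0.76)
d = 0.9

n = 2 · ((2.241 + 0.706) / 0.9)²
n = 2 · (3.274)²
n ≈ 21.44
Round up to the next whole number: n = 22 per group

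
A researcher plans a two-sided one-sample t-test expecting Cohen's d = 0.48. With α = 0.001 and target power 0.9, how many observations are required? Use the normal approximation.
n = 91

Sample size formula (one-sample t-test, normal approximation):
n = ((z_{α/2} + z_β) / d)²

z_{α/2} = 3.291 (for α = 0.001, two-sided)
z_β = 1.282 (for power = 0.9)
d = 0.48

n = ((3.291 + 1.282) / 0.48)²
n = (9.527)²
n ≈ 90.76
Round up to the next whole number: n = 91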